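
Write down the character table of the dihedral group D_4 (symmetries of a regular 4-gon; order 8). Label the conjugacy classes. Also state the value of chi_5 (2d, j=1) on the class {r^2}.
Conjugacy classes: {e} of size 1, {r^2} of size 1, {r^1, r^3} of size 2, {s, sr^2, ...} of size 2, {sr, sr^3, ...} of size 2.
Character table:
  irrep \ class              {e} (size 1)  {r^2} (size 1)  {r^1, r^3} (size 2)  {s, sr^2, ...} (size 2)  {sr, sr^3, ...} (size 2)
  chi_1 (triv)               1             1               1                    1                        1                       
  chi_2 (sign: r->1, s->-1)  1             1               1                    -1                       -1                      
  chi_3 (r->-1, s->1)        1             1               -1                   1                        -1                      
  chi_4 (r->-1, s->-1)       1             1               -1                   -1                       1                       
  chi_5 (2d, j=1)            2             -2              0                    0                        0                       

Spot check: chi_5 (2d, j=1) on {r^2} = -2.

Justification: D_4 has order 2*4 = 8 with 5 conjugacy classes, hence 5 irreducibles. Sum of squared dims 1 + 1 + 1 + 1 + 4 = 8 = |G|. Linear characters come from the abelianisation; the 2-dimensional irreps have character r^k -> 2*cos(2*pi*j*k/4), reflections -> 0.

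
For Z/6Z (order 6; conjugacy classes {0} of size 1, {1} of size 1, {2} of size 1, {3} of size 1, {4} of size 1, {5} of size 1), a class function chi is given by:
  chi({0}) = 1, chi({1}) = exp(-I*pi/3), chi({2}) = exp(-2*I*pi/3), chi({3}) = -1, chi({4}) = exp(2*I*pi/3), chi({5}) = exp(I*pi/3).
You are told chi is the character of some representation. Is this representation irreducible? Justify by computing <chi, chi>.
Irreducible: <chi, chi> = 1.

<chi, chi> = (1/|G|) sum_C |C| * |chi(C)|^2 = (1/6)[1*|1|^2 + 1*|exp(-I*pi/3)|^2 + 1*|exp(-2*I*pi/3)|^2 + 1*|-1|^2 + 1*|exp(2*I*pi/3)|^2 + 1*|exp(I*pi/3)|^2]
  = (1/6)[(1) + (1) + (1) + (1) + (1) + (1)] = 6/6 = 1.
(Exp terms are combined using exp(i*s)*conj(exp(i*t)) = exp(i*(s-t)), and sums of them are collapsed using the identity that for every m > 1 the m distinct m-th roots of unity sum to 0, e.g. 1 + exp(2*I*pi/3) + exp(-2*I*pi/3) = 0.)
A character is irreducible iff <chi, chi> = 1, so this representation is irreducible.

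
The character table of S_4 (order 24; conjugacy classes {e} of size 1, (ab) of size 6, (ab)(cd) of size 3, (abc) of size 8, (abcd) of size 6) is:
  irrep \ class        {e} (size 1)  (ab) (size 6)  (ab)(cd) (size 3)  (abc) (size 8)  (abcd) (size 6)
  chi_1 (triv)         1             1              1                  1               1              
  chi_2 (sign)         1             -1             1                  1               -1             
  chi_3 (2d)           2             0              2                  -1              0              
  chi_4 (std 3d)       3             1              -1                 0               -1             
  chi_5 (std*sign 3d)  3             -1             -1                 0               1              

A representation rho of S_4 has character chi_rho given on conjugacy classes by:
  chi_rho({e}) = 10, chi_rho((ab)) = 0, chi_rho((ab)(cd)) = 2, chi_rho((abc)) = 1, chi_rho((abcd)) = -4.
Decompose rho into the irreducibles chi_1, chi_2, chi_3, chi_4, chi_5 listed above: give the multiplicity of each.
Multiplicities: chi_1: 0, chi_2: 2, chi_3: 1, chi_4: 2, chi_5: 0.

Derivation: Use <chi_rho, chi> = (1/|G|) sum_C |C| * chi_rho(C) * conj(chi(C)) with |G| = 24 for each irreducible chi in the table:
  <chi_rho, chi_1> = (1/24)[1*(10)*conj(1) + 6*(0)*conj(1) + 3*(2)*conj(1) + 8*(1)*conj(1) + 6*(-4)*conj(1)]
      = (1/24)[(10) + (0) + (6) + (8) + (-24)] = 0/24 = 0
  <chi_rho, chi_2> = (1/24)[1*(10)*conj(1) + 6*(0)*conj(-1) + 3*(2)*conj(1) + 8*(1)*conj(1) + 6*(-4)*conj(-1)]
      = (1/24)[(10) + (0) + (6) + (8) + (24)] = 48/24 = 2
  <chi_rho, chi_3> = (1/24)[1*(10)*conj(2) + 6*(0)*conj(0) + 3*(2)*conj(2) + 8*(1)*conj(-1) + 6*(-4)*conj(0)]
      = (1/24)[(20) + (0) + (12) + (-8) + (0)] = 24/24 = 1
  <chi_rho, chi_4> = (1/24)[1*(10)*conj(3) + 6*(0)*conj(1) + 3*(2)*conj(-1) + 8*(1)*conj(0) + 6*(-4)*conj(-1)]
      = (1/24)[(30) + (0) + (-6) + (0) + (24)] = 48/24 = 2
  <chi_rho, chi_5> = (1/24)[1*(10)*conj(3) + 6*(0)*conj(-1) + 3*(2)*conj(-1) + 8*(1)*conj(0) + 6*(-4)*conj(1)]
      = (1/24)[(30) + (0) + (-6) + (0) + (-24)] = 0/24 = 0
Dimension check: dim(rho) = sum (mult * dim) = 0*1 + 2*1 + 1*2 + 2*3 + 0*3 = 10 = chi_rho(e) = 10.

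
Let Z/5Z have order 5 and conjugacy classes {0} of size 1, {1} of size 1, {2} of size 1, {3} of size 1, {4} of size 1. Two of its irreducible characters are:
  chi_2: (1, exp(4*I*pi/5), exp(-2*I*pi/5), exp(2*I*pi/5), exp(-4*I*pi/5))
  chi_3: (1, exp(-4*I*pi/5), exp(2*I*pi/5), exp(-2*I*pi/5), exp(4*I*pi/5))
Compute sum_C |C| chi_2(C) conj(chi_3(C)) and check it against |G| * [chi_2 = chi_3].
Sum = 0; so <chi_2, chi_3> = 0 (distinct irreducibles are orthogonal).

Solution. Compute term by term over conjugacy classes (|C| * chi_2(C) * conj(chi_3(C))):
  1*(1)*conj(1) + 1*(exp(4*I*pi/5))*conj(exp(-4*I*pi/5)) + 1*(exp(-2*I*pi/5))*conj(exp(2*I*pi/5)) + 1*(exp(2*I*pi/5))*conj(exp(-2*I*pi/5)) + 1*(exp(-4*I*pi/5))*conj(exp(4*I*pi/5))
  = (1) + (exp(-2*I*pi/5)) + (exp(-4*I*pi/5)) + (exp(4*I*pi/5)) + (exp(2*I*pi/5))
  = 0.
(Exp terms are combined using exp(i*s)*conj(exp(i*t)) = exp(i*(s-t)), and sums of them are collapsed using the identity that for every m > 1 the m distinct m-th roots of unity sum to 0, e.g. 1 + exp(2*I*pi/3) + exp(-2*I*pi/3) = 0.)
Dividing by |G| = 5 gives 0/5 = 0, matching the row-orthogonality relation <chi_2, chi_3> = [chi_2 = chi_3].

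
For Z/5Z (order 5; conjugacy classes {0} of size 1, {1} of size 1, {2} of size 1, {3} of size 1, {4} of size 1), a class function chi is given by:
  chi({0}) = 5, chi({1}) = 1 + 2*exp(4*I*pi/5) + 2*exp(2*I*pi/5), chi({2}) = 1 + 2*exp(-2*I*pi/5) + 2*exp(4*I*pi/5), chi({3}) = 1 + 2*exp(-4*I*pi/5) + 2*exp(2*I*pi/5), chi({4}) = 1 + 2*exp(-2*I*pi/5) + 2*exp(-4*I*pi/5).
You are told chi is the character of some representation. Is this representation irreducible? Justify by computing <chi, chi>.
Not irreducible (reducible): <chi, chi> = 9 > 1.

Derivation: <chi, chi> = (1/|G|) sum_C |C| * |chi(C)|^2 = (1/5)[1*|5|^2 + 1*|1 + 2*exp(4*I*pi/5) + 2*exp(2*I*pi/5)|^2 + 1*|1 + 2*exp(-2*I*pi/5) + 2*exp(4*I*pi/5)|^2 + 1*|1 + 2*exp(-4*I*pi/5) + 2*exp(2*I*pi/5)|^2 + 1*|1 + 2*exp(-2*I*pi/5) + 2*exp(-4*I*pi/5)|^2]
  = (1/5)[(25) + (9 + 6*exp(-2*I*pi/5) + 2*exp(-4*I*pi/5) + 2*exp(4*I*pi/5) + 6*exp(2*I*pi/5)) + (9 + 6*exp(-4*I*pi/5) + 2*exp(-2*I*pi/5) + 2*exp(2*I*pi/5) + 6*exp(4*I*pi/5)) + (9 + 6*exp(-4*I*pi/5) + 2*exp(-2*I*pi/5) + 2*exp(2*I*pi/5) + 6*exp(4*I*pi/5)) + (9 + 6*exp(-2*I*pi/5) + 2*exp(-4*I*pi/5) + 2*exp(4*I*pi/5) + 6*exp(2*I*pi/5))] = 45/5 = 9.
(Exp terms are combined using exp(i*s)*conj(exp(i*t)) = exp(i*(s-t)), and sums of them are collapsed using the identity that for every m > 1 the m distinct m-th roots of unity sum to 0, e.g. 1 + exp(2*I*pi/3) + exp(-2*I*pi/3) = 0.)
A character is irreducible iff <chi, chi> = 1, so this representation is reducible.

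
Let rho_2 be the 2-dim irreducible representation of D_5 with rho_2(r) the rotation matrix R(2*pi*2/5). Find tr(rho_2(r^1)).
chi_{rho_2}(r^1) = 2*cos(2*pi*2*1/5) = -sqrt(5)/2 - 1/2

rho_2(r^1) is rotation by angle 2*pi*2*1/5, whose trace is 2*cos(2*pi*2*1/5) = -sqrt(5)/2 - 1/2.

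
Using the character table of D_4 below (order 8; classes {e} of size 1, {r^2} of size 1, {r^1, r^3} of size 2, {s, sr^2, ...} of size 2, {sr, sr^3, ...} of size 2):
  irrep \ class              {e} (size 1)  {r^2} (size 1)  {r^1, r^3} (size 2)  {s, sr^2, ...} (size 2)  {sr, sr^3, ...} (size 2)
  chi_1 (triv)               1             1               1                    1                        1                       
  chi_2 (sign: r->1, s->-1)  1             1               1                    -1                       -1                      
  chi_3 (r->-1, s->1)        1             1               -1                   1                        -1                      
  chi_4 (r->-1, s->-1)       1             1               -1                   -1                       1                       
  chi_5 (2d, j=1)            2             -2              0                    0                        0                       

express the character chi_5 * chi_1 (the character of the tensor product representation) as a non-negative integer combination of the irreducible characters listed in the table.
chi_5 tensor chi_1 = chi_5 (all other irreducibles have multiplicity 0).

Explanation: The character of a tensor product is the pointwise product (chi_5 * chi_1)(C) = chi_5(C) * chi_1(C):
  {e}: (2)*(1), {r^2}: (-2)*(1), {r^1, r^3}: (0)*(1), {s, sr^2, ...}: (0)*(1), {sr, sr^3, ...}: (0)*(1)
so (chi_5 * chi_1) takes values
  {e} -> 2, {r^2} -> -2, {r^1, r^3} -> 0, {s, sr^2, ...} -> 0, {sr, sr^3, ...} -> 0.
Now take the inner product of this character with each irreducible chi from the table, <chi_5*chi_1, chi> = (1/8) sum_C |C| (chi_5*chi_1)(C) conj(chi(C)):
  <chi_5*chi_1, chi_1> = (1/8)[1*(2)*conj(1) + 1*(-2)*conj(1) + 2*(0)*conj(1) + 2*(0)*conj(1) + 2*(0)*conj(1)]
      = (1/8)[(2) + (-2) + (0) + (0) + (0)] = 0/8 = 0
  <chi_5*chi_1, chi_2> = (1/8)[1*(2)*conj(1) + 1*(-2)*conj(1) + 2*(0)*conj(1) + 2*(0)*conj(-1) + 2*(0)*conj(-1)]
      = (1/8)[(2) + (-2) + (0) + (0) + (0)] = 0/8 = 0
  <chi_5*chi_1, chi_3> = (1/8)[1*(2)*conj(1) + 1*(-2)*conj(1) + 2*(0)*conj(-1) + 2*(0)*conj(1) + 2*(0)*conj(-1)]
      = (1/8)[(2) + (-2) + (0) + (0) + (0)] = 0/8 = 0
  <chi_5*chi_1, chi_4> = (1/8)[1*(2)*conj(1) + 1*(-2)*conj(1) + 2*(0)*conj(-1) + 2*(0)*conj(-1) + 2*(0)*conj(1)]
      = (1/8)[(2) + (-2) + (0) + (0) + (0)] = 0/8 = 0
  <chi_5*chi_1, chi_5> = (1/8)[1*(2)*conj(2) + 1*(-2)*conj(-2) + 2*(0)*conj(0) + 2*(0)*conj(0) + 2*(0)*conj(0)]
      = (1/8)[(4) + (4) + (0) + (0) + (0)] = 8/8 = 1
Hence the multiplicities are chi_5: 1. Dimension check: dim(chi_5)*dim(chi_1) = 2*1 = 2 and sum (mult * dim) = 1*2 = 2.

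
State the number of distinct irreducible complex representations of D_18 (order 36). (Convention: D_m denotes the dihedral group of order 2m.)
12

Why: The number of irreducible complex representations of a finite group equals its number of conjugacy classes. D_18 has 12 conjugacy classes (n/2 + 3 for n even), so D_18 (order 36) has exactly 12 irreducible complex representations.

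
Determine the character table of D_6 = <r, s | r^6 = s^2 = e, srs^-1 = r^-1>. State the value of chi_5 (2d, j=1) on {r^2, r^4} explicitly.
Conjugacy classes: {e} of size 1, {r^3} of size 1, {r^1, r^5} of size 2, {r^2, r^4} of size 2, {s, sr^2, ...} of size 3, {sr, sr^3, ...} of size 3.
Character table:
  irrep \ class              {e} (size 1)  {r^3} (size 1)  {r^1, r^5} (size 2)  {r^2, r^4} (size 2)  {s, sr^2, ...} (size 3)  {sr, sr^3, ...} (size 3)
  chi_1 (triv)               1             1               1                    1                    1                        1                       
  chi_2 (sign: r->1, s->-1)  1             1               1                    1                    -1                       -1                      
  chi_3 (r->-1, s->1)        1             -1              -1                   1                    1                        -1                      
  chi_4 (r->-1, s->-1)       1             -1              -1                   1                    -1                       1                       
  chi_5 (2d, j=1)            2             -2              1                    -1                   0                        0                       
  chi_6 (2d, j=2)            2             2               -1                   -1                   0                        0                       

Spot check: chi_5 (2d, j=1) on {r^2, r^4} = -1.

Derivation: D_6 has order 2*6 = 12 with 6 conjugacy classes, hence 6 irreducibles. Sum of squared dims 1 + 1 + 1 + 1 + 4 + 4 = 12 = |G|. Linear characters come from the abelianisation; the 2-dimensional irreps have character r^k -> 2*cos(2*pi*j*k/6), reflections -> 0.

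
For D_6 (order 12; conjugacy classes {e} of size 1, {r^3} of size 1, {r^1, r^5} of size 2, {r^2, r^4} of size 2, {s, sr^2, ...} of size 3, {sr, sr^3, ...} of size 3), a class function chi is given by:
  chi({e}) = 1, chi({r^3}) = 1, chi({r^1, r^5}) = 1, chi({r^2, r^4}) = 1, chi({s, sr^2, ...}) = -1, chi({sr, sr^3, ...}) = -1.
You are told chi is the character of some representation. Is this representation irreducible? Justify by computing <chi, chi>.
Irreducible: <chi, chi> = 1.

Reasoning: <chi, chi> = (1/|G|) sum_C |C| * |chi(C)|^2 = (1/12)[1*|1|^2 + 1*|1|^2 + 2*|1|^2 + 2*|1|^2 + 3*|-1|^2 + 3*|-1|^2]
  = (1/12)[(1) + (1) + (2) + (2) + (3) + (3)] = 12/12 = 1.
A character is irreducible iff <chi, chi> = 1, so this representation is irreducible.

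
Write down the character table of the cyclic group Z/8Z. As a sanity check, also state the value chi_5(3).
Character table of Z/8Z (irreps indexed chi_0,...,chi_7 with chi_k(m) = zeta_8^(k*m), zeta_8 = exp(2*pi*i/8)):
  irrep \ class  {0} (size 1)  {1} (size 1)    {2} (size 1)  {3} (size 1)    {4} (size 1)  {5} (size 1)    {6} (size 1)  {7} (size 1)  
  chi_0          1             1               1             1               1             1               1             1             
  chi_1          1             exp(I*pi/4)     I             exp(3*I*pi/4)   -1            exp(-3*I*pi/4)  -I            exp(-I*pi/4)  
  chi_2          1             I               -1            -I              1             I               -1            -I            
  chi_3          1             exp(3*I*pi/4)   -I            exp(I*pi/4)     -1            exp(-I*pi/4)    I             exp(-3*I*pi/4)
  chi_4          1             -1              1             -1              1             -1              1             -1            
  chi_5          1             exp(-3*I*pi/4)  I             exp(-I*pi/4)    -1            exp(I*pi/4)     -I            exp(3*I*pi/4) 
  chi_6          1             -I              -1            I               1             -I              -1            I             
  chi_7          1             exp(-I*pi/4)    -I            exp(-3*I*pi/4)  -1            exp(3*I*pi/4)   I             exp(I*pi/4)   

Spot check: chi_5(3) = zeta_8^(5*3) = zeta_8^15 = exp(-I*pi/4).

Justification: Z/8Z is abelian, so all 8 irreducible complex representations are 1-dimensional. They are given by chi_k(m) = zeta_8^(k*m) for k = 0,...,7. Row orthogonality: sum_m chi_k(m) conj(chi_l(m)) = 8 * [k = l].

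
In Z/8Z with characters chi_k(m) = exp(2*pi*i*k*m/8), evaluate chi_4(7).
chi_4(7) = zeta_8^28 = -1

Proof sketch: chi_4(7) = zeta_8^(4*7) = zeta_8^28. Since zeta_8^8 = 1, this equals zeta_8^4 = exp(2*pi*i*4/8) = -1.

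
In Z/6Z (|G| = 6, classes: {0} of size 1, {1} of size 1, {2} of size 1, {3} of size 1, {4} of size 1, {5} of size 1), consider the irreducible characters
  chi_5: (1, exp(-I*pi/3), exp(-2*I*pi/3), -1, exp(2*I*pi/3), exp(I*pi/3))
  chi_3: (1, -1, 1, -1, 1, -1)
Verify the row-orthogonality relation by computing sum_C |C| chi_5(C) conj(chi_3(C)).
Sum = 0; so <chi_5, chi_3> = 0 (distinct irreducibles are orthogonal).

Reasoning: Compute term by term over conjugacy classes (|C| * chi_5(C) * conj(chi_3(C))):
  1*(1)*conj(1) + 1*(exp(-I*pi/3))*conj(-1) + 1*(exp(-2*I*pi/3))*conj(1) + 1*(-1)*conj(-1) + 1*(exp(2*I*pi/3))*conj(1) + 1*(exp(I*pi/3))*conj(-1)
  = (1) + (-exp(-I*pi/3)) + (exp(-2*I*pi/3)) + (1) + (exp(2*I*pi/3)) + (-exp(I*pi/3))
  = 0.
(Exp terms are combined using exp(i*s)*conj(exp(i*t)) = exp(i*(s-t)), and sums of them are collapsed using the identity that for every m > 1 the m distinct m-th roots of unity sum to 0, e.g. 1 + exp(2*I*pi/3) + exp(-2*I*pi/3) = 0.)
Dividing by |G| = 6 gives 0/6 = 0, matching the row-orthogonality relation <chi_5, chi_3> = [chi_5 = chi_3].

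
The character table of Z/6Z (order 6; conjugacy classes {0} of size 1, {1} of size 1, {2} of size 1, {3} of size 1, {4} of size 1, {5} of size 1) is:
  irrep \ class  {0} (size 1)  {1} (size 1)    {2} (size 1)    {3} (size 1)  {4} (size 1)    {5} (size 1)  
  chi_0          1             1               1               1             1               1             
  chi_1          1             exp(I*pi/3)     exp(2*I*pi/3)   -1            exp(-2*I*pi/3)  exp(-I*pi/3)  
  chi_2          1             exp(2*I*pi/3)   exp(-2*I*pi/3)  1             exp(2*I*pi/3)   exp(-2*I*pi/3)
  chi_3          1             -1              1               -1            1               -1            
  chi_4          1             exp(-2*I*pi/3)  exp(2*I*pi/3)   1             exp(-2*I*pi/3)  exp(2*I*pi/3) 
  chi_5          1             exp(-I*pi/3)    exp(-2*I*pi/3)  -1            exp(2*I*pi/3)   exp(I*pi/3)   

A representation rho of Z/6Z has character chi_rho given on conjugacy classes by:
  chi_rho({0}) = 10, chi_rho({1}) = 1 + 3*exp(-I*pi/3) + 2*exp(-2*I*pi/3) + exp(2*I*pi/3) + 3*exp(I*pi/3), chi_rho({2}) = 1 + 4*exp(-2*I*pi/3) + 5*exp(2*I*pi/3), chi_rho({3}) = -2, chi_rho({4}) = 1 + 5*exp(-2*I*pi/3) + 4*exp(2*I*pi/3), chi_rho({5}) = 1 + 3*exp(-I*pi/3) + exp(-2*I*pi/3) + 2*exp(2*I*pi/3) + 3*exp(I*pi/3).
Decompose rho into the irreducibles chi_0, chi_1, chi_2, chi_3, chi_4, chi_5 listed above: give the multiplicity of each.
Multiplicities: chi_0: 1, chi_1: 3, chi_2: 1, chi_3: 0, chi_4: 2, chi_5: 3.

Details: Use <chi_rho, chi> = (1/|G|) sum_C |C| * chi_rho(C) * conj(chi(C)) with |G| = 6 for each irreducible chi in the table:
  <chi_rho, chi_0> = (1/6)[1*(10)*conj(1) + 1*(1 + 3*exp(-I*pi/3) + 2*exp(-2*I*pi/3) + exp(2*I*pi/3) + 3*exp(I*pi/3))*conj(1) + 1*(1 + 4*exp(-2*I*pi/3) + 5*exp(2*I*pi/3))*conj(1) + 1*(-2)*conj(1) + 1*(1 + 5*exp(-2*I*pi/3) + 4*exp(2*I*pi/3))*conj(1) + 1*(1 + 3*exp(-I*pi/3) + exp(-2*I*pi/3) + 2*exp(2*I*pi/3) + 3*exp(I*pi/3))*conj(1)]
      = (1/6)[(10) + (1 + 3*exp(-I*pi/3) + 2*exp(-2*I*pi/3) + exp(2*I*pi/3) + 3*exp(I*pi/3)) + (1 + 4*exp(-2*I*pi/3) + 5*exp(2*I*pi/3)) + (-2) + (1 + 5*exp(-2*I*pi/3) + 4*exp(2*I*pi/3)) + (1 + 3*exp(-I*pi/3) + exp(-2*I*pi/3) + 2*exp(2*I*pi/3) + 3*exp(I*pi/3))] = 6/6 = 1
  <chi_rho, chi_1> = (1/6)[1*(10)*conj(1) + 1*(1 + 3*exp(-I*pi/3) + 2*exp(-2*I*pi/3) + exp(2*I*pi/3) + 3*exp(I*pi/3))*conj(exp(I*pi/3)) + 1*(1 + 4*exp(-2*I*pi/3) + 5*exp(2*I*pi/3))*conj(exp(2*I*pi/3)) + 1*(-2)*conj(-1) + 1*(1 + 5*exp(-2*I*pi/3) + 4*exp(2*I*pi/3))*conj(exp(-2*I*pi/3)) + 1*(1 + 3*exp(-I*pi/3) + exp(-2*I*pi/3) + 2*exp(2*I*pi/3) + 3*exp(I*pi/3))*conj(exp(-I*pi/3))]
      = (1/6)[(10) + (1 + 3*exp(-2*I*pi/3) + exp(-I*pi/3) + exp(I*pi/3)) + (5 + exp(-2*I*pi/3) + 4*exp(2*I*pi/3)) + (2) + (5 + 4*exp(-2*I*pi/3) + exp(2*I*pi/3)) + (1 + exp(-I*pi/3) + exp(I*pi/3) + 3*exp(2*I*pi/3))] = 18/6 = 3
  <chi_rho, chi_2> = (1/6)[1*(10)*conj(1) + 1*(1 + 3*exp(-I*pi/3) + 2*exp(-2*I*pi/3) + exp(2*I*pi/3) + 3*exp(I*pi/3))*conj(exp(2*I*pi/3)) + 1*(1 + 4*exp(-2*I*pi/3) + 5*exp(2*I*pi/3))*conj(exp(-2*I*pi/3)) + 1*(-2)*conj(1) + 1*(1 + 5*exp(-2*I*pi/3) + 4*exp(2*I*pi/3))*conj(exp(2*I*pi/3)) + 1*(1 + 3*exp(-I*pi/3) + exp(-2*I*pi/3) + 2*exp(2*I*pi/3) + 3*exp(I*pi/3))*conj(exp(-2*I*pi/3))]
      = (1/6)[(10) + (-2 + 3*exp(-I*pi/3) + exp(-2*I*pi/3) + 2*exp(2*I*pi/3)) + (4 + 5*exp(-2*I*pi/3) + exp(2*I*pi/3)) + (-2) + (4 + exp(-2*I*pi/3) + 5*exp(2*I*pi/3)) + (-2 + 2*exp(-2*I*pi/3) + exp(2*I*pi/3) + 3*exp(I*pi/3))] = 6/6 = 1
  <chi_rho, chi_3> = (1/6)[1*(10)*conj(1) + 1*(1 + 3*exp(-I*pi/3) + 2*exp(-2*I*pi/3) + exp(2*I*pi/3) + 3*exp(I*pi/3))*conj(-1) + 1*(1 + 4*exp(-2*I*pi/3) + 5*exp(2*I*pi/3))*conj(1) + 1*(-2)*conj(-1) + 1*(1 + 5*exp(-2*I*pi/3) + 4*exp(2*I*pi/3))*conj(1) + 1*(1 + 3*exp(-I*pi/3) + exp(-2*I*pi/3) + 2*exp(2*I*pi/3) + 3*exp(I*pi/3))*conj(-1)]
      = (1/6)[(10) + (-1 - 3*exp(I*pi/3) - exp(2*I*pi/3) - 2*exp(-2*I*pi/3) - 3*exp(-I*pi/3)) + (1 + 4*exp(-2*I*pi/3) + 5*exp(2*I*pi/3)) + (2) + (1 + 5*exp(-2*I*pi/3) + 4*exp(2*I*pi/3)) + (-1 - 3*exp(I*pi/3) - 2*exp(2*I*pi/3) - exp(-2*I*pi/3) - 3*exp(-I*pi/3))] = 0/6 = 0
  <chi_rho, chi_4> = (1/6)[1*(10)*conj(1) + 1*(1 + 3*exp(-I*pi/3) + 2*exp(-2*I*pi/3) + exp(2*I*pi/3) + 3*exp(I*pi/3))*conj(exp(-2*I*pi/3)) + 1*(1 + 4*exp(-2*I*pi/3) + 5*exp(2*I*pi/3))*conj(exp(2*I*pi/3)) + 1*(-2)*conj(1) + 1*(1 + 5*exp(-2*I*pi/3) + 4*exp(2*I*pi/3))*conj(exp(-2*I*pi/3)) + 1*(1 + 3*exp(-I*pi/3) + exp(-2*I*pi/3) + 2*exp(2*I*pi/3) + 3*exp(I*pi/3))*conj(exp(2*I*pi/3))]
      = (1/6)[(10) + (-1 + exp(-2*I*pi/3) + exp(2*I*pi/3) + 3*exp(I*pi/3)) + (5 + exp(-2*I*pi/3) + 4*exp(2*I*pi/3)) + (-2) + (5 + 4*exp(-2*I*pi/3) + exp(2*I*pi/3)) + (-1 + 3*exp(-I*pi/3) + exp(-2*I*pi/3) + exp(2*I*pi/3))] = 12/6 = 2
  <chi_rho, chi_5> = (1/6)[1*(10)*conj(1) + 1*(1 + 3*exp(-I*pi/3) + 2*exp(-2*I*pi/3) + exp(2*I*pi/3) + 3*exp(I*pi/3))*conj(exp(-I*pi/3)) + 1*(1 + 4*exp(-2*I*pi/3) + 5*exp(2*I*pi/3))*conj(exp(-2*I*pi/3)) + 1*(-2)*conj(-1) + 1*(1 + 5*exp(-2*I*pi/3) + 4*exp(2*I*pi/3))*conj(exp(2*I*pi/3)) + 1*(1 + 3*exp(-I*pi/3) + exp(-2*I*pi/3) + 2*exp(2*I*pi/3) + 3*exp(I*pi/3))*conj(exp(I*pi/3))]
      = (1/6)[(10) + (2 + 2*exp(-I*pi/3) + exp(I*pi/3) + 3*exp(2*I*pi/3)) + (4 + 5*exp(-2*I*pi/3) + exp(2*I*pi/3)) + (2) + (4 + exp(-2*I*pi/3) + 5*exp(2*I*pi/3)) + (2 + 3*exp(-2*I*pi/3) + exp(-I*pi/3) + 2*exp(I*pi/3))] = 18/6 = 3
(Exp terms are combined using exp(i*s)*conj(exp(i*t)) = exp(i*(s-t)), and sums of them are collapsed using the identity that for every m > 1 the m distinct m-th roots of unity sum to 0, e.g. 1 + exp(2*I*pi/3) + exp(-2*I*pi/3) = 0.)
Dimension check: dim(rho) = sum (mult * dim) = 1*1 + 3*1 + 1*1 + 0*1 + 2*1 + 3*1 = 10 = chi_rho(e) = 10.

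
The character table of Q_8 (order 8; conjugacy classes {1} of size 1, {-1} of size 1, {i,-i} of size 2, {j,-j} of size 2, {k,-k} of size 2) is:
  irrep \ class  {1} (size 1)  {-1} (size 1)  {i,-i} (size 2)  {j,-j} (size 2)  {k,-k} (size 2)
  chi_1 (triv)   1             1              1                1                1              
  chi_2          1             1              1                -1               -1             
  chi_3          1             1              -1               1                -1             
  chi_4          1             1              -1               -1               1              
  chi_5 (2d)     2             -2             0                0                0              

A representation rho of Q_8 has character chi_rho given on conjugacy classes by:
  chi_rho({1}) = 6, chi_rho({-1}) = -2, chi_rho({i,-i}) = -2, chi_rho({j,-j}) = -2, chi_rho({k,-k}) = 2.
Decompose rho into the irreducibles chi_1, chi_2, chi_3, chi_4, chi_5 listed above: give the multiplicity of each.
Multiplicities: chi_1: 0, chi_2: 0, chi_3: 0, chi_4: 2, chi_5: 2.

Reasoning: Use <chi_rho, chi> = (1/|G|) sum_C |C| * chi_rho(C) * conj(chi(C)) with |G| = 8 for each irreducible chi in the table:
  <chi_rho, chi_1> = (1/8)[1*(6)*conj(1) + 1*(-2)*conj(1) + 2*(-2)*conj(1) + 2*(-2)*conj(1) + 2*(2)*conj(1)]
      = (1/8)[(6) + (-2) + (-4) + (-4) + (4)] = 0/8 = 0
  <chi_rho, chi_2> = (1/8)[1*(6)*conj(1) + 1*(-2)*conj(1) + 2*(-2)*conj(1) + 2*(-2)*conj(-1) + 2*(2)*conj(-1)]
      = (1/8)[(6) + (-2) + (-4) + (4) + (-4)] = 0/8 = 0
  <chi_rho, chi_3> = (1/8)[1*(6)*conj(1) + 1*(-2)*conj(1) + 2*(-2)*conj(-1) + 2*(-2)*conj(1) + 2*(2)*conj(-1)]
      = (1/8)[(6) + (-2) + (4) + (-4) + (-4)] = 0/8 = 0
  <chi_rho, chi_4> = (1/8)[1*(6)*conj(1) + 1*(-2)*conj(1) + 2*(-2)*conj(-1) + 2*(-2)*conj(-1) + 2*(2)*conj(1)]
      = (1/8)[(6) + (-2) + (4) + (4) + (4)] = 16/8 = 2
  <chi_rho, chi_5> = (1/8)[1*(6)*conj(2) + 1*(-2)*conj(-2) + 2*(-2)*conj(0) + 2*(-2)*conj(0) + 2*(2)*conj(0)]
      = (1/8)[(12) + (4) + (0) + (0) + (0)] = 16/8 = 2
Dimension check: dim(rho) = sum (mult * dim) = 0*1 + 0*1 + 0*1 + 2*1 + 2*2 = 6 = chi_rho(e) = 6.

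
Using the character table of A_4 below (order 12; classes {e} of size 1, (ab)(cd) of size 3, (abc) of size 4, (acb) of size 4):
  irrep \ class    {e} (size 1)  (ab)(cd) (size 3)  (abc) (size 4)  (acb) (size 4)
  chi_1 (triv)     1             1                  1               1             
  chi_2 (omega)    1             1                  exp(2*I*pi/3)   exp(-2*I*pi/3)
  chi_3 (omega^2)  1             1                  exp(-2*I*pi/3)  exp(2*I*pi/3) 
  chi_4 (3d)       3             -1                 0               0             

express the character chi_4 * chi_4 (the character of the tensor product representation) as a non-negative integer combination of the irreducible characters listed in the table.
chi_4 tensor chi_4 = chi_1 + chi_2 + chi_3 + 2*chi_4 (all other irreducibles have multiplicity 0).

Details: The character of a tensor product is the pointwise product (chi_4 * chi_4)(C) = chi_4(C) * chi_4(C):
  {e}: (3)*(3), (ab)(cd): (-1)*(-1), (abc): (0)*(0), (acb): (0)*(0)
so (chi_4 * chi_4) takes values
  {e} -> 9, (ab)(cd) -> 1, (abc) -> 0, (acb) -> 0.
Now take the inner product of this character with each irreducible chi from the table, <chi_4*chi_4, chi> = (1/12) sum_C |C| (chi_4*chi_4)(C) conj(chi(C)):
  <chi_4*chi_4, chi_1> = (1/12)[1*(9)*conj(1) + 3*(1)*conj(1) + 4*(0)*conj(1) + 4*(0)*conj(1)]
      = (1/12)[(9) + (3) + (0) + (0)] = 12/12 = 1
  <chi_4*chi_4, chi_2> = (1/12)[1*(9)*conj(1) + 3*(1)*conj(1) + 4*(0)*conj(exp(2*I*pi/3)) + 4*(0)*conj(exp(-2*I*pi/3))]
      = (1/12)[(9) + (3) + (0) + (0)] = 12/12 = 1
  <chi_4*chi_4, chi_3> = (1/12)[1*(9)*conj(1) + 3*(1)*conj(1) + 4*(0)*conj(exp(-2*I*pi/3)) + 4*(0)*conj(exp(2*I*pi/3))]
      = (1/12)[(9) + (3) + (0) + (0)] = 12/12 = 1
  <chi_4*chi_4, chi_4> = (1/12)[1*(9)*conj(3) + 3*(1)*conj(-1) + 4*(0)*conj(0) + 4*(0)*conj(0)]
      = (1/12)[(27) + (-3) + (0) + (0)] = 24/12 = 2
(Exp terms are combined using exp(i*s)*conj(exp(i*t)) = exp(i*(s-t)), and sums of them are collapsed using the identity that for every m > 1 the m distinct m-th roots of unity sum to 0, e.g. 1 + exp(2*I*pi/3) + exp(-2*I*pi/3) = 0.)
Hence the multiplicities are chi_1: 1, chi_2: 1, chi_3: 1, chi_4: 2. Dimension check: dim(chi_4)*dim(chi_4) = 3*3 = 9 and sum (mult * dim) = 1*1 + 1*1 + 1*1 + 2*3 = 9.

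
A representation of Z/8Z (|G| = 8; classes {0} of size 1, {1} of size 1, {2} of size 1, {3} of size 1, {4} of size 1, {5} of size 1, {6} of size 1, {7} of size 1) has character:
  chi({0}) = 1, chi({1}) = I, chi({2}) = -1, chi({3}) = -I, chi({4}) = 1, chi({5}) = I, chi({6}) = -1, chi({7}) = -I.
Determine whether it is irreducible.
Irreducible: <chi, chi> = 1.

Argument: <chi, chi> = (1/|G|) sum_C |C| * |chi(C)|^2 = (1/8)[1*|1|^2 + 1*|I|^2 + 1*|-1|^2 + 1*|-I|^2 + 1*|1|^2 + 1*|I|^2 + 1*|-1|^2 + 1*|-I|^2]
  = (1/8)[(1) + (1) + (1) + (1) + (1) + (1) + (1) + (1)] = 8/8 = 1.
(Exp terms are combined using exp(i*s)*conj(exp(i*t)) = exp(i*(s-t)), and sums of them are collapsed using the identity that for every m > 1 the m distinct m-th roots of unity sum to 0, e.g. 1 + exp(2*I*pi/3) + exp(-2*I*pi/3) = 0.)
A character is irreducible iff <chi, chi> = 1, so this representation is irreducible.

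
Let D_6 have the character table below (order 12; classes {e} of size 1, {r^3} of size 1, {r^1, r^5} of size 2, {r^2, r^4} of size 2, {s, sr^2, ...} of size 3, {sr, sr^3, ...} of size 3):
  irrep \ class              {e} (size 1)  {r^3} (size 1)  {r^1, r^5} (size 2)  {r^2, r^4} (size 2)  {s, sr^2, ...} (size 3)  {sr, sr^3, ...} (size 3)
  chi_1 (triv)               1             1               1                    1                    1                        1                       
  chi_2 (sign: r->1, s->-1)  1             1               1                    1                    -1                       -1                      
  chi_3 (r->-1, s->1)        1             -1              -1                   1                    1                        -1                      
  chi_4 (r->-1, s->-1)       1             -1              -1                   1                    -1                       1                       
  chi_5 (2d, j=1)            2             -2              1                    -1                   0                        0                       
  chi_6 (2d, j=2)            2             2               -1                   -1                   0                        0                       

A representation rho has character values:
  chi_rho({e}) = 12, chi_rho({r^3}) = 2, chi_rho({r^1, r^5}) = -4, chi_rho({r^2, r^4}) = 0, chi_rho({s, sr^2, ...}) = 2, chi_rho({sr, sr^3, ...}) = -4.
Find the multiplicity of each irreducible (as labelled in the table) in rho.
Multiplicities: chi_1: 0, chi_2: 1, chi_3: 3, chi_4: 0, chi_5: 1, chi_6: 3.

Argument: Use <chi_rho, chi> = (1/|G|) sum_C |C| * chi_rho(C) * conj(chi(C)) with |G| = 12 for each irreducible chi in the table:
  <chi_rho, chi_1> = (1/12)[1*(12)*conj(1) + 1*(2)*conj(1) + 2*(-4)*conj(1) + 2*(0)*conj(1) + 3*(2)*conj(1) + 3*(-4)*conj(1)]
      = (1/12)[(12) + (2) + (-8) + (0) + (6) + (-12)] = 0/12 = 0
  <chi_rho, chi_2> = (1/12)[1*(12)*conj(1) + 1*(2)*conj(1) + 2*(-4)*conj(1) + 2*(0)*conj(1) + 3*(2)*conj(-1) + 3*(-4)*conj(-1)]
      = (1/12)[(12) + (2) + (-8) + (0) + (-6) + (12)] = 12/12 = 1
  <chi_rho, chi_3> = (1/12)[1*(12)*conj(1) + 1*(2)*conj(-1) + 2*(-4)*conj(-1) + 2*(0)*conj(1) + 3*(2)*conj(1) + 3*(-4)*conj(-1)]
      = (1/12)[(12) + (-2) + (8) + (0) + (6) + (12)] = 36/12 = 3
  <chi_rho, chi_4> = (1/12)[1*(12)*conj(1) + 1*(2)*conj(-1) + 2*(-4)*conj(-1) + 2*(0)*conj(1) + 3*(2)*conj(-1) + 3*(-4)*conj(1)]
      = (1/12)[(12) + (-2) + (8) + (0) + (-6) + (-12)] = 0/12 = 0
  <chi_rho, chi_5> = (1/12)[1*(12)*conj(2) + 1*(2)*conj(-2) + 2*(-4)*conj(1) + 2*(0)*conj(-1) + 3*(2)*conj(0) + 3*(-4)*conj(0)]
      = (1/12)[(24) + (-4) + (-8) + (0) + (0) + (0)] = 12/12 = 1
  <chi_rho, chi_6> = (1/12)[1*(12)*conj(2) + 1*(2)*conj(2) + 2*(-4)*conj(-1) + 2*(0)*conj(-1) + 3*(2)*conj(0) + 3*(-4)*conj(0)]
      = (1/12)[(24) + (4) + (8) + (0) + (0) + (0)] = 36/12 = 3
Dimension check: dim(rho) = sum (mult * dim) = 0*1 + 1*1 + 3*1 + 0*1 + 1*2 + 3*2 = 12 = chi_rho(e) = 12.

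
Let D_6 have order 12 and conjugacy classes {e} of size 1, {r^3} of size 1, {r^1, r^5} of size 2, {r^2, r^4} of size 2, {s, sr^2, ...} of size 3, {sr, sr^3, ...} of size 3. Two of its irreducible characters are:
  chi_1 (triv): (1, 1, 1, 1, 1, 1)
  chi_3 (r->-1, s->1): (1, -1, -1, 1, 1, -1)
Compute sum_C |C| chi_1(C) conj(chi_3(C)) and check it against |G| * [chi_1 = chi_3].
Sum = 0; so <chi_1, chi_3> = 0 (distinct irreducibles are orthogonal).

Justification: Compute term by term over conjugacy classes (|C| * chi_1(C) * conj(chi_3(C))):
  1*(1)*conj(1) + 1*(1)*conj(-1) + 2*(1)*conj(-1) + 2*(1)*conj(1) + 3*(1)*conj(1) + 3*(1)*conj(-1)
  = (1) + (-1) + (-2) + (2) + (3) + (-3)
  = 0.
Dividing by |G| = 12 gives 0/12 = 0, matching the row-orthogonality relation <chi_1, chi_3> = [chi_1 = chi_3].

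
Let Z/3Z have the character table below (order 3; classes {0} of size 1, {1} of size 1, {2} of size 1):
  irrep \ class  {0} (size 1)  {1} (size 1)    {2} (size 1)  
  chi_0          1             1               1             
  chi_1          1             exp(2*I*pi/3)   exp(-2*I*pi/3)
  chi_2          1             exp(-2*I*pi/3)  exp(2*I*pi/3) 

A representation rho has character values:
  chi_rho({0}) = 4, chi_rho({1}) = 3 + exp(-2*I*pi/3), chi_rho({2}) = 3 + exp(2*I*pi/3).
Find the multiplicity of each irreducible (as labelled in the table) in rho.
Multiplicities: chi_0: 3, chi_1: 0, chi_2: 1.

Use <chi_rho, chi> = (1/|G|) sum_C |C| * chi_rho(C) * conj(chi(C)) with |G| = 3 for each irreducible chi in the table:
  <chi_rho, chi_0> = (1/3)[1*(4)*conj(1) + 1*(3 + exp(-2*I*pi/3))*conj(1) + 1*(3 + exp(2*I*pi/3))*conj(1)]
      = (1/3)[(4) + (3 + exp(-2*I*pi/3)) + (3 + exp(2*I*pi/3))] = 9/3 = 3
  <chi_rho, chi_1> = (1/3)[1*(4)*conj(1) + 1*(3 + exp(-2*I*pi/3))*conj(exp(2*I*pi/3)) + 1*(3 + exp(2*I*pi/3))*conj(exp(-2*I*pi/3))]
      = (1/3)[(4) + (3*exp(-2*I*pi/3) + exp(2*I*pi/3)) + (exp(-2*I*pi/3) + 3*exp(2*I*pi/3))] = 0/3 = 0
  <chi_rho, chi_2> = (1/3)[1*(4)*conj(1) + 1*(3 + exp(-2*I*pi/3))*conj(exp(-2*I*pi/3)) + 1*(3 + exp(2*I*pi/3))*conj(exp(2*I*pi/3))]
      = (1/3)[(4) + (1 + 3*exp(2*I*pi/3)) + (1 + 3*exp(-2*I*pi/3))] = 3/3 = 1
(Exp terms are combined using exp(i*s)*conj(exp(i*t)) = exp(i*(s-t)), and sums of them are collapsed using the identity that for every m > 1 the m distinct m-th roots of unity sum to 0, e.g. 1 + exp(2*I*pi/3) + exp(-2*I*pi/3) = 0.)
Dimension check: dim(rho) = sum (mult * dim) = 3*1 + 0*1 + 1*1 = 4 = chi_rho(e) = 4.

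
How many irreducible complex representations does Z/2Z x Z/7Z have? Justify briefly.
14

Solution. The number of irreducible complex representations of a finite group equals its number of conjugacy classes. Z/2Z x Z/7Z is abelian of order 14, so every element is its own conjugacy class: 14 classes, so Z/2Z x Z/7Z (order 14) has exactly 14 irreducible complex representations.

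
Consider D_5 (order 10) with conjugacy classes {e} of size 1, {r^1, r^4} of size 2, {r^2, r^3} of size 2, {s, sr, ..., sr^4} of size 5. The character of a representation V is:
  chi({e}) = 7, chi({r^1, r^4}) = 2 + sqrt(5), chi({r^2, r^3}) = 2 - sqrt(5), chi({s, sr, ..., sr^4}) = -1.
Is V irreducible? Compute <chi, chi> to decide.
Not irreducible (reducible): <chi, chi> = 9 > 1.

Details: <chi, chi> = (1/|G|) sum_C |C| * |chi(C)|^2 = (1/10)[1*|7|^2 + 2*|2 + sqrt(5)|^2 + 2*|2 - sqrt(5)|^2 + 5*|-1|^2]
  = (1/10)[(49) + (8*sqrt(5) + 18) + (18 - 8*sqrt(5)) + (5)] = 90/10 = 9.
A character is irreducible iff <chi, chi> = 1, so this representation is reducible.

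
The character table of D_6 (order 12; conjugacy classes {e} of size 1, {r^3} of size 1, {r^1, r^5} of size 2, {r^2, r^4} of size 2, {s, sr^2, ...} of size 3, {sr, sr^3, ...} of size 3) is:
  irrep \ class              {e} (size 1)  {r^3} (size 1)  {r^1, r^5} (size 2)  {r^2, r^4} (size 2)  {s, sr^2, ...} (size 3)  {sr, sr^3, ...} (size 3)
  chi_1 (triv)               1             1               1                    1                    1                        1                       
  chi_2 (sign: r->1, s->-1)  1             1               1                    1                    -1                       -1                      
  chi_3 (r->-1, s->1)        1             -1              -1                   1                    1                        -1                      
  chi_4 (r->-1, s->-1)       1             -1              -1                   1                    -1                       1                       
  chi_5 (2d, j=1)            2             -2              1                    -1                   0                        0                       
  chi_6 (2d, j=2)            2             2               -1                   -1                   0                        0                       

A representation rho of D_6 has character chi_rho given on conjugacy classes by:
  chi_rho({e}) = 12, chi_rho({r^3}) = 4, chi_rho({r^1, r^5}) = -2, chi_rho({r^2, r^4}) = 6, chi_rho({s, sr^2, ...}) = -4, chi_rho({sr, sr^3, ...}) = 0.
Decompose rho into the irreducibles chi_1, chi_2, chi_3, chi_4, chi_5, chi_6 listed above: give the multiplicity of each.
Multiplicities: chi_1: 1, chi_2: 3, chi_3: 1, chi_4: 3, chi_5: 0, chi_6: 2.

Reasoning: Use <chi_rho, chi> = (1/|G|) sum_C |C| * chi_rho(C) * conj(chi(C)) with |G| = 12 for each irreducible chi in the table:
  <chi_rho, chi_1> = (1/12)[1*(12)*conj(1) + 1*(4)*conj(1) + 2*(-2)*conj(1) + 2*(6)*conj(1) + 3*(-4)*conj(1) + 3*(0)*conj(1)]
      = (1/12)[(12) + (4) + (-4) + (12) + (-12) + (0)] = 12/12 = 1
  <chi_rho, chi_2> = (1/12)[1*(12)*conj(1) + 1*(4)*conj(1) + 2*(-2)*conj(1) + 2*(6)*conj(1) + 3*(-4)*conj(-1) + 3*(0)*conj(-1)]
      = (1/12)[(12) + (4) + (-4) + (12) + (12) + (0)] = 36/12 = 3
  <chi_rho, chi_3> = (1/12)[1*(12)*conj(1) + 1*(4)*conj(-1) + 2*(-2)*conj(-1) + 2*(6)*conj(1) + 3*(-4)*conj(1) + 3*(0)*conj(-1)]
      = (1/12)[(12) + (-4) + (4) + (12) + (-12) + (0)] = 12/12 = 1
  <chi_rho, chi_4> = (1/12)[1*(12)*conj(1) + 1*(4)*conj(-1) + 2*(-2)*conj(-1) + 2*(6)*conj(1) + 3*(-4)*conj(-1) + 3*(0)*conj(1)]
      = (1/12)[(12) + (-4) + (4) + (12) + (12) + (0)] = 36/12 = 3
  <chi_rho, chi_5> = (1/12)[1*(12)*conj(2) + 1*(4)*conj(-2) + 2*(-2)*conj(1) + 2*(6)*conj(-1) + 3*(-4)*conj(0) + 3*(0)*conj(0)]
      = (1/12)[(24) + (-8) + (-4) + (-12) + (0) + (0)] = 0/12 = 0
  <chi_rho, chi_6> = (1/12)[1*(12)*conj(2) + 1*(4)*conj(2) + 2*(-2)*conj(-1) + 2*(6)*conj(-1) + 3*(-4)*conj(0) + 3*(0)*conj(0)]
      = (1/12)[(24) + (8) + (4) + (-12) + (0) + (0)] = 24/12 = 2
Dimension check: dim(rho) = sum (mult * dim) = 1*1 + 3*1 + 1*1 + 3*1 + 0*2 + 2*2 = 12 = chi_rho(e) = 12.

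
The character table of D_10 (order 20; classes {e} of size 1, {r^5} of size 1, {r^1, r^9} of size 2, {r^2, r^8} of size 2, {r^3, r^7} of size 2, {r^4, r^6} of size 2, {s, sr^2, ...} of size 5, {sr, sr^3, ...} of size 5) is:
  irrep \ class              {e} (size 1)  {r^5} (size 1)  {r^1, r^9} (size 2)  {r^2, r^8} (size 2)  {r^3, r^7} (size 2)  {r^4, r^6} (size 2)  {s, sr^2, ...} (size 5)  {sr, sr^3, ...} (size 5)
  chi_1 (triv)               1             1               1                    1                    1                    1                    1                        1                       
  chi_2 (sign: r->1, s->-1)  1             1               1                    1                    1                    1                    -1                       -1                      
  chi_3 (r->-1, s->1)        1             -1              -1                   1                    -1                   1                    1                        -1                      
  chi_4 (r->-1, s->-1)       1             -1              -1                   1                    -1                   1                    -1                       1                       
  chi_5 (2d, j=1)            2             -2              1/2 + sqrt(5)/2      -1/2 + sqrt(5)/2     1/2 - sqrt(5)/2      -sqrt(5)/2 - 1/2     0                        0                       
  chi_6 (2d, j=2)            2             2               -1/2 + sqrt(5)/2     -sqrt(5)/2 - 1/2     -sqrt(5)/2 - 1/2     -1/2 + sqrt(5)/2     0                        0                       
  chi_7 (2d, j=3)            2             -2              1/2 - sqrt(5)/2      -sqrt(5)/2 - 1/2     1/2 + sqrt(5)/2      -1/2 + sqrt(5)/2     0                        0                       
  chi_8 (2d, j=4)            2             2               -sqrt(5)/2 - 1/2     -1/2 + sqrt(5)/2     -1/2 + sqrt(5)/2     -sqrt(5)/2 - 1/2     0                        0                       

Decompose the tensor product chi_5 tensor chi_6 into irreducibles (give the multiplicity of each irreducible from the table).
chi_5 tensor chi_6 = chi_5 + chi_7 (all other irreducibles have multiplicity 0).

Argument: The character of a tensor product is the pointwise product (chi_5 * chi_6)(C) = chi_5(C) * chi_6(C):
  {e}: (2)*(2), {r^5}: (-2)*(2), {r^1, r^9}: (1/2 + sqrt(5)/2)*(-1/2 + sqrt(5)/2), {r^2, r^8}: (-1/2 + sqrt(5)/2)*(-sqrt(5)/2 - 1/2), {r^3, r^7}: (1/2 - sqrt(5)/2)*(-sqrt(5)/2 - 1/2), {r^4, r^6}: (-sqrt(5)/2 - 1/2)*(-1/2 + sqrt(5)/2), {s, sr^2, ...}: (0)*(0), {sr, sr^3, ...}: (0)*(0)
so (chi_5 * chi_6) takes values
  {e} -> 4, {r^5} -> -4, {r^1, r^9} -> 1, {r^2, r^8} -> -1, {r^3, r^7} -> 1, {r^4, r^6} -> -1, {s, sr^2, ...} -> 0, {sr, sr^3, ...} -> 0.
Now take the inner product of this character with each irreducible chi from the table, <chi_5*chi_6, chi> = (1/20) sum_C |C| (chi_5*chi_6)(C) conj(chi(C)):
  <chi_5*chi_6, chi_1> = (1/20)[1*(4)*conj(1) + 1*(-4)*conj(1) + 2*(1)*conj(1) + 2*(-1)*conj(1) + 2*(1)*conj(1) + 2*(-1)*conj(1) + 5*(0)*conj(1) + 5*(0)*conj(1)]
      = (1/20)[(4) + (-4) + (2) + (-2) + (2) + (-2) + (0) + (0)] = 0/20 = 0
  <chi_5*chi_6, chi_2> = (1/20)[1*(4)*conj(1) + 1*(-4)*conj(1) + 2*(1)*conj(1) + 2*(-1)*conj(1) + 2*(1)*conj(1) + 2*(-1)*conj(1) + 5*(0)*conj(-1) + 5*(0)*conj(-1)]
      = (1/20)[(4) + (-4) + (2) + (-2) + (2) + (-2) + (0) + (0)] = 0/20 = 0
  <chi_5*chi_6, chi_3> = (1/20)[1*(4)*conj(1) + 1*(-4)*conj(-1) + 2*(1)*conj(-1) + 2*(-1)*conj(1) + 2*(1)*conj(-1) + 2*(-1)*conj(1) + 5*(0)*conj(1) + 5*(0)*conj(-1)]
      = (1/20)[(4) + (4) + (-2) + (-2) + (-2) + (-2) + (0) + (0)] = 0/20 = 0
  <chi_5*chi_6, chi_4> = (1/20)[1*(4)*conj(1) + 1*(-4)*conj(-1) + 2*(1)*conj(-1) + 2*(-1)*conj(1) + 2*(1)*conj(-1) + 2*(-1)*conj(1) + 5*(0)*conj(-1) + 5*(0)*conj(1)]
      = (1/20)[(4) + (4) + (-2) + (-2) + (-2) + (-2) + (0) + (0)] = 0/20 = 0
  <chi_5*chi_6, chi_5> = (1/20)[1*(4)*conj(2) + 1*(-4)*conj(-2) + 2*(1)*conj(1/2 + sqrt(5)/2) + 2*(-1)*conj(-1/2 + sqrt(5)/2) + 2*(1)*conj(1/2 - sqrt(5)/2) + 2*(-1)*conj(-sqrt(5)/2 - 1/2) + 5*(0)*conj(0) + 5*(0)*conj(0)]
      = (1/20)[(8) + (8) + (1 + sqrt(5)) + (1 - sqrt(5)) + (1 - sqrt(5)) + (1 + sqrt(5)) + (0) + (0)] = 20/20 = 1
  <chi_5*chi_6, chi_6> = (1/20)[1*(4)*conj(2) + 1*(-4)*conj(2) + 2*(1)*conj(-1/2 + sqrt(5)/2) + 2*(-1)*conj(-sqrt(5)/2 - 1/2) + 2*(1)*conj(-sqrt(5)/2 - 1/2) + 2*(-1)*conj(-1/2 + sqrt(5)/2) + 5*(0)*conj(0) + 5*(0)*conj(0)]
      = (1/20)[(8) + (-8) + (-1 + sqrt(5)) + (1 + sqrt(5)) + (-sqrt(5) - 1) + (1 - sqrt(5)) + (0) + (0)] = 0/20 = 0
  <chi_5*chi_6, chi_7> = (1/20)[1*(4)*conj(2) + 1*(-4)*conj(-2) + 2*(1)*conj(1/2 - sqrt(5)/2) + 2*(-1)*conj(-sqrt(5)/2 - 1/2) + 2*(1)*conj(1/2 + sqrt(5)/2) + 2*(-1)*conj(-1/2 + sqrt(5)/2) + 5*(0)*conj(0) + 5*(0)*conj(0)]
      = (1/20)[(8) + (8) + (1 - sqrt(5)) + (1 + sqrt(5)) + (1 + sqrt(5)) + (1 - sqrt(5)) + (0) + (0)] = 20/20 = 1
  <chi_5*chi_6, chi_8> = (1/20)[1*(4)*conj(2) + 1*(-4)*conj(2) + 2*(1)*conj(-sqrt(5)/2 - 1/2) + 2*(-1)*conj(-1/2 + sqrt(5)/2) + 2*(1)*conj(-1/2 + sqrt(5)/2) + 2*(-1)*conj(-sqrt(5)/2 - 1/2) + 5*(0)*conj(0) + 5*(0)*conj(0)]
      = (1/20)[(8) + (-8) + (-sqrt(5) - 1) + (1 - sqrt(5)) + (-1 + sqrt(5)) + (1 + sqrt(5)) + (0) + (0)] = 0/20 = 0
Hence the multiplicities are chi_5: 1, chi_7: 1. Dimension check: dim(chi_5)*dim(chi_6) = 2*2 = 4 and sum (mult * dim) = 1*2 + 1*2 = 4.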